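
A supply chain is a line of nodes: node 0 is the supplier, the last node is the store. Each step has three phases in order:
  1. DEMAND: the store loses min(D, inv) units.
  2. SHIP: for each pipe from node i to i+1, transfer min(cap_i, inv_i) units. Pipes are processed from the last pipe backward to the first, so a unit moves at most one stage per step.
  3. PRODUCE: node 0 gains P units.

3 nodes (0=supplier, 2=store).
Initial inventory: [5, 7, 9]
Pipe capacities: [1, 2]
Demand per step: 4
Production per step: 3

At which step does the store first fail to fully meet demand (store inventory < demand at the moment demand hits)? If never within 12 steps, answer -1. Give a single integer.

Step 1: demand=4,sold=4 ship[1->2]=2 ship[0->1]=1 prod=3 -> [7 6 7]
Step 2: demand=4,sold=4 ship[1->2]=2 ship[0->1]=1 prod=3 -> [9 5 5]
Step 3: demand=4,sold=4 ship[1->2]=2 ship[0->1]=1 prod=3 -> [11 4 3]
Step 4: demand=4,sold=3 ship[1->2]=2 ship[0->1]=1 prod=3 -> [13 3 2]
Step 5: demand=4,sold=2 ship[1->2]=2 ship[0->1]=1 prod=3 -> [15 2 2]
Step 6: demand=4,sold=2 ship[1->2]=2 ship[0->1]=1 prod=3 -> [17 1 2]
Step 7: demand=4,sold=2 ship[1->2]=1 ship[0->1]=1 prod=3 -> [19 1 1]
Step 8: demand=4,sold=1 ship[1->2]=1 ship[0->1]=1 prod=3 -> [21 1 1]
Step 9: demand=4,sold=1 ship[1->2]=1 ship[0->1]=1 prod=3 -> [23 1 1]
Step 10: demand=4,sold=1 ship[1->2]=1 ship[0->1]=1 prod=3 -> [25 1 1]
Step 11: demand=4,sold=1 ship[1->2]=1 ship[0->1]=1 prod=3 -> [27 1 1]
Step 12: demand=4,sold=1 ship[1->2]=1 ship[0->1]=1 prod=3 -> [29 1 1]
First stockout at step 4

4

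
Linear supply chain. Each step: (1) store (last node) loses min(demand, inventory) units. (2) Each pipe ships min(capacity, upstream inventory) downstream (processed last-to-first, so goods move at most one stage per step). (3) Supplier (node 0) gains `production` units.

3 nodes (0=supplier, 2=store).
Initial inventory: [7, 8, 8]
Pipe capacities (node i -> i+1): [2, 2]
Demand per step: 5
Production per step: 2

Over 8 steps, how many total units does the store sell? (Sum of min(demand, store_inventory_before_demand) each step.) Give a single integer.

Answer: 22

Derivation:
Step 1: sold=5 (running total=5) -> [7 8 5]
Step 2: sold=5 (running total=10) -> [7 8 2]
Step 3: sold=2 (running total=12) -> [7 8 2]
Step 4: sold=2 (running total=14) -> [7 8 2]
Step 5: sold=2 (running total=16) -> [7 8 2]
Step 6: sold=2 (running total=18) -> [7 8 2]
Step 7: sold=2 (running total=20) -> [7 8 2]
Step 8: sold=2 (running total=22) -> [7 8 2]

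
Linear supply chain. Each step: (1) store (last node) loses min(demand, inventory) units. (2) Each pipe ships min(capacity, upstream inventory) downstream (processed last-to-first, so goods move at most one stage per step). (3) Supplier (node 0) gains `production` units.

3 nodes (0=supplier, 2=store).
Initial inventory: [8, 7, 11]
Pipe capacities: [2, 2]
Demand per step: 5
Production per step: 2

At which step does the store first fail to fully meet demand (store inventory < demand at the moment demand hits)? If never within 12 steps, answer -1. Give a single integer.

Step 1: demand=5,sold=5 ship[1->2]=2 ship[0->1]=2 prod=2 -> [8 7 8]
Step 2: demand=5,sold=5 ship[1->2]=2 ship[0->1]=2 prod=2 -> [8 7 5]
Step 3: demand=5,sold=5 ship[1->2]=2 ship[0->1]=2 prod=2 -> [8 7 2]
Step 4: demand=5,sold=2 ship[1->2]=2 ship[0->1]=2 prod=2 -> [8 7 2]
Step 5: demand=5,sold=2 ship[1->2]=2 ship[0->1]=2 prod=2 -> [8 7 2]
Step 6: demand=5,sold=2 ship[1->2]=2 ship[0->1]=2 prod=2 -> [8 7 2]
Step 7: demand=5,sold=2 ship[1->2]=2 ship[0->1]=2 prod=2 -> [8 7 2]
Step 8: demand=5,sold=2 ship[1->2]=2 ship[0->1]=2 prod=2 -> [8 7 2]
Step 9: demand=5,sold=2 ship[1->2]=2 ship[0->1]=2 prod=2 -> [8 7 2]
Step 10: demand=5,sold=2 ship[1->2]=2 ship[0->1]=2 prod=2 -> [8 7 2]
Step 11: demand=5,sold=2 ship[1->2]=2 ship[0->1]=2 prod=2 -> [8 7 2]
Step 12: demand=5,sold=2 ship[1->2]=2 ship[0->1]=2 prod=2 -> [8 7 2]
First stockout at step 4

4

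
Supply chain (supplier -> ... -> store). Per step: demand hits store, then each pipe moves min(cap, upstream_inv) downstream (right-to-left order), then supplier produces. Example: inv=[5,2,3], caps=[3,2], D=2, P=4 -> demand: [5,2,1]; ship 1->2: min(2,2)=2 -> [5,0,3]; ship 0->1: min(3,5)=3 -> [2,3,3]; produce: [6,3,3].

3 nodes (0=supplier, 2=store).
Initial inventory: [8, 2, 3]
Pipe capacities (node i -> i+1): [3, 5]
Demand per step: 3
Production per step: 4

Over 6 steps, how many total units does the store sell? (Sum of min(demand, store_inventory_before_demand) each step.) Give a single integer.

Answer: 17

Derivation:
Step 1: sold=3 (running total=3) -> [9 3 2]
Step 2: sold=2 (running total=5) -> [10 3 3]
Step 3: sold=3 (running total=8) -> [11 3 3]
Step 4: sold=3 (running total=11) -> [12 3 3]
Step 5: sold=3 (running total=14) -> [13 3 3]
Step 6: sold=3 (running total=17) -> [14 3 3]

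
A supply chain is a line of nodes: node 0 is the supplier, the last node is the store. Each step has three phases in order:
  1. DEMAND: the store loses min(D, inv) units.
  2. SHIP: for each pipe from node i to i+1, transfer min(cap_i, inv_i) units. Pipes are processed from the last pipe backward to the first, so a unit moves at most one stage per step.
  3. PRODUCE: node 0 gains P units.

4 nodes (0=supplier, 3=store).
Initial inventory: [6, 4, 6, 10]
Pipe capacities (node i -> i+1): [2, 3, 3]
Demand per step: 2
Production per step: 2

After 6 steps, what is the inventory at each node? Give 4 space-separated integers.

Step 1: demand=2,sold=2 ship[2->3]=3 ship[1->2]=3 ship[0->1]=2 prod=2 -> inv=[6 3 6 11]
Step 2: demand=2,sold=2 ship[2->3]=3 ship[1->2]=3 ship[0->1]=2 prod=2 -> inv=[6 2 6 12]
Step 3: demand=2,sold=2 ship[2->3]=3 ship[1->2]=2 ship[0->1]=2 prod=2 -> inv=[6 2 5 13]
Step 4: demand=2,sold=2 ship[2->3]=3 ship[1->2]=2 ship[0->1]=2 prod=2 -> inv=[6 2 4 14]
Step 5: demand=2,sold=2 ship[2->3]=3 ship[1->2]=2 ship[0->1]=2 prod=2 -> inv=[6 2 3 15]
Step 6: demand=2,sold=2 ship[2->3]=3 ship[1->2]=2 ship[0->1]=2 prod=2 -> inv=[6 2 2 16]

6 2 2 16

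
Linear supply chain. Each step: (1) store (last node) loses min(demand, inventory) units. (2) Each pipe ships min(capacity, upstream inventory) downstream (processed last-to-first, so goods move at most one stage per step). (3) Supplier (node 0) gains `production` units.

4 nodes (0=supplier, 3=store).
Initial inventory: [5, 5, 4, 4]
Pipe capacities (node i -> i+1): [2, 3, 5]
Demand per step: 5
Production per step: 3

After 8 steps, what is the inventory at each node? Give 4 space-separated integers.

Step 1: demand=5,sold=4 ship[2->3]=4 ship[1->2]=3 ship[0->1]=2 prod=3 -> inv=[6 4 3 4]
Step 2: demand=5,sold=4 ship[2->3]=3 ship[1->2]=3 ship[0->1]=2 prod=3 -> inv=[7 3 3 3]
Step 3: demand=5,sold=3 ship[2->3]=3 ship[1->2]=3 ship[0->1]=2 prod=3 -> inv=[8 2 3 3]
Step 4: demand=5,sold=3 ship[2->3]=3 ship[1->2]=2 ship[0->1]=2 prod=3 -> inv=[9 2 2 3]
Step 5: demand=5,sold=3 ship[2->3]=2 ship[1->2]=2 ship[0->1]=2 prod=3 -> inv=[10 2 2 2]
Step 6: demand=5,sold=2 ship[2->3]=2 ship[1->2]=2 ship[0->1]=2 prod=3 -> inv=[11 2 2 2]
Step 7: demand=5,sold=2 ship[2->3]=2 ship[1->2]=2 ship[0->1]=2 prod=3 -> inv=[12 2 2 2]
Step 8: demand=5,sold=2 ship[2->3]=2 ship[1->2]=2 ship[0->1]=2 prod=3 -> inv=[13 2 2 2]

13 2 2 2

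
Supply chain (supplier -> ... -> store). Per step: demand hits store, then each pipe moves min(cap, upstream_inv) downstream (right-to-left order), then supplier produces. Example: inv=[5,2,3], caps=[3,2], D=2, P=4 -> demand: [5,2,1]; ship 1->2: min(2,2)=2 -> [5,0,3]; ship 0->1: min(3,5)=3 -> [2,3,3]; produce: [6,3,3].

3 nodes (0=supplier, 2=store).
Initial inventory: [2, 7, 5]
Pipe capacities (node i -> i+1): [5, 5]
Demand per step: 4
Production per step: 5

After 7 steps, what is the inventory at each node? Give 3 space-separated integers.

Step 1: demand=4,sold=4 ship[1->2]=5 ship[0->1]=2 prod=5 -> inv=[5 4 6]
Step 2: demand=4,sold=4 ship[1->2]=4 ship[0->1]=5 prod=5 -> inv=[5 5 6]
Step 3: demand=4,sold=4 ship[1->2]=5 ship[0->1]=5 prod=5 -> inv=[5 5 7]
Step 4: demand=4,sold=4 ship[1->2]=5 ship[0->1]=5 prod=5 -> inv=[5 5 8]
Step 5: demand=4,sold=4 ship[1->2]=5 ship[0->1]=5 prod=5 -> inv=[5 5 9]
Step 6: demand=4,sold=4 ship[1->2]=5 ship[0->1]=5 prod=5 -> inv=[5 5 10]
Step 7: demand=4,sold=4 ship[1->2]=5 ship[0->1]=5 prod=5 -> inv=[5 5 11]

5 5 11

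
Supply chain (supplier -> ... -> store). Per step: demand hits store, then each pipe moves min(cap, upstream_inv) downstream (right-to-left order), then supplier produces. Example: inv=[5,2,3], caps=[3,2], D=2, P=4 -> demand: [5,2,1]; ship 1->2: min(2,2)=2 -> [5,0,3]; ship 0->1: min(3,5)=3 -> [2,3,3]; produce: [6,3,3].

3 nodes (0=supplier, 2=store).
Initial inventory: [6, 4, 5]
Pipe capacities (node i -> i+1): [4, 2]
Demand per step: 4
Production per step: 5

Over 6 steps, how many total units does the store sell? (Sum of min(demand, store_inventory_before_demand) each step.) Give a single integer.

Answer: 15

Derivation:
Step 1: sold=4 (running total=4) -> [7 6 3]
Step 2: sold=3 (running total=7) -> [8 8 2]
Step 3: sold=2 (running total=9) -> [9 10 2]
Step 4: sold=2 (running total=11) -> [10 12 2]
Step 5: sold=2 (running total=13) -> [11 14 2]
Step 6: sold=2 (running total=15) -> [12 16 2]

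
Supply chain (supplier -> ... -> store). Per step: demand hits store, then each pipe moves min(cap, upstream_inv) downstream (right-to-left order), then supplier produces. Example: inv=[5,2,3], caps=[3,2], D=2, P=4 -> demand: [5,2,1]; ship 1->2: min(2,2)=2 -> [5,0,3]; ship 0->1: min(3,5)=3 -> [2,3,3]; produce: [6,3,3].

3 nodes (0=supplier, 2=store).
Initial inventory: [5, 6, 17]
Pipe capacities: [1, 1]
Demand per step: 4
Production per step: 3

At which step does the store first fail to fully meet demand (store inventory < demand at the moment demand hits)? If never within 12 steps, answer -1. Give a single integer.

Step 1: demand=4,sold=4 ship[1->2]=1 ship[0->1]=1 prod=3 -> [7 6 14]
Step 2: demand=4,sold=4 ship[1->2]=1 ship[0->1]=1 prod=3 -> [9 6 11]
Step 3: demand=4,sold=4 ship[1->2]=1 ship[0->1]=1 prod=3 -> [11 6 8]
Step 4: demand=4,sold=4 ship[1->2]=1 ship[0->1]=1 prod=3 -> [13 6 5]
Step 5: demand=4,sold=4 ship[1->2]=1 ship[0->1]=1 prod=3 -> [15 6 2]
Step 6: demand=4,sold=2 ship[1->2]=1 ship[0->1]=1 prod=3 -> [17 6 1]
Step 7: demand=4,sold=1 ship[1->2]=1 ship[0->1]=1 prod=3 -> [19 6 1]
Step 8: demand=4,sold=1 ship[1->2]=1 ship[0->1]=1 prod=3 -> [21 6 1]
Step 9: demand=4,sold=1 ship[1->2]=1 ship[0->1]=1 prod=3 -> [23 6 1]
Step 10: demand=4,sold=1 ship[1->2]=1 ship[0->1]=1 prod=3 -> [25 6 1]
Step 11: demand=4,sold=1 ship[1->2]=1 ship[0->1]=1 prod=3 -> [27 6 1]
Step 12: demand=4,sold=1 ship[1->2]=1 ship[0->1]=1 prod=3 -> [29 6 1]
First stockout at step 6

6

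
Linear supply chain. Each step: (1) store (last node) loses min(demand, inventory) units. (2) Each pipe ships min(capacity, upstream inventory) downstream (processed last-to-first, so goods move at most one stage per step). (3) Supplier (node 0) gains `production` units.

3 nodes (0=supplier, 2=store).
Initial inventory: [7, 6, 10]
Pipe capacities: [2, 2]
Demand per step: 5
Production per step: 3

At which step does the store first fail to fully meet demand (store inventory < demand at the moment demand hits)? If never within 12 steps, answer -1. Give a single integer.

Step 1: demand=5,sold=5 ship[1->2]=2 ship[0->1]=2 prod=3 -> [8 6 7]
Step 2: demand=5,sold=5 ship[1->2]=2 ship[0->1]=2 prod=3 -> [9 6 4]
Step 3: demand=5,sold=4 ship[1->2]=2 ship[0->1]=2 prod=3 -> [10 6 2]
Step 4: demand=5,sold=2 ship[1->2]=2 ship[0->1]=2 prod=3 -> [11 6 2]
Step 5: demand=5,sold=2 ship[1->2]=2 ship[0->1]=2 prod=3 -> [12 6 2]
Step 6: demand=5,sold=2 ship[1->2]=2 ship[0->1]=2 prod=3 -> [13 6 2]
Step 7: demand=5,sold=2 ship[1->2]=2 ship[0->1]=2 prod=3 -> [14 6 2]
Step 8: demand=5,sold=2 ship[1->2]=2 ship[0->1]=2 prod=3 -> [15 6 2]
Step 9: demand=5,sold=2 ship[1->2]=2 ship[0->1]=2 prod=3 -> [16 6 2]
Step 10: demand=5,sold=2 ship[1->2]=2 ship[0->1]=2 prod=3 -> [17 6 2]
Step 11: demand=5,sold=2 ship[1->2]=2 ship[0->1]=2 prod=3 -> [18 6 2]
Step 12: demand=5,sold=2 ship[1->2]=2 ship[0->1]=2 prod=3 -> [19 6 2]
First stockout at step 3

3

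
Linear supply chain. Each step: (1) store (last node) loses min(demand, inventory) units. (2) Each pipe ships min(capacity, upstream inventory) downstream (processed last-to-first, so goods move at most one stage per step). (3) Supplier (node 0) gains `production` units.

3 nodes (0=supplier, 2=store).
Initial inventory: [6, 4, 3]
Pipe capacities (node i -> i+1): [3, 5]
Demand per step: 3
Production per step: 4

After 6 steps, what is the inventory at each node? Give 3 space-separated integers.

Step 1: demand=3,sold=3 ship[1->2]=4 ship[0->1]=3 prod=4 -> inv=[7 3 4]
Step 2: demand=3,sold=3 ship[1->2]=3 ship[0->1]=3 prod=4 -> inv=[8 3 4]
Step 3: demand=3,sold=3 ship[1->2]=3 ship[0->1]=3 prod=4 -> inv=[9 3 4]
Step 4: demand=3,sold=3 ship[1->2]=3 ship[0->1]=3 prod=4 -> inv=[10 3 4]
Step 5: demand=3,sold=3 ship[1->2]=3 ship[0->1]=3 prod=4 -> inv=[11 3 4]
Step 6: demand=3,sold=3 ship[1->2]=3 ship[0->1]=3 prod=4 -> inv=[12 3 4]

12 3 4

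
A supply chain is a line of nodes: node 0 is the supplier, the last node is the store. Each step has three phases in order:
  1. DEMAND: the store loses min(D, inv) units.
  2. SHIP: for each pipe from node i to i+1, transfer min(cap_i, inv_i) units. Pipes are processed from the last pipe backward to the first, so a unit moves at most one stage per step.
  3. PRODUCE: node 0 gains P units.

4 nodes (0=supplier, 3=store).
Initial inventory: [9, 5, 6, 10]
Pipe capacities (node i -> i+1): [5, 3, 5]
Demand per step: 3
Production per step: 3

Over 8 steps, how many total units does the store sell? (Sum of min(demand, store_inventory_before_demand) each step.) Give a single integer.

Step 1: sold=3 (running total=3) -> [7 7 4 12]
Step 2: sold=3 (running total=6) -> [5 9 3 13]
Step 3: sold=3 (running total=9) -> [3 11 3 13]
Step 4: sold=3 (running total=12) -> [3 11 3 13]
Step 5: sold=3 (running total=15) -> [3 11 3 13]
Step 6: sold=3 (running total=18) -> [3 11 3 13]
Step 7: sold=3 (running total=21) -> [3 11 3 13]
Step 8: sold=3 (running total=24) -> [3 11 3 13]

Answer: 24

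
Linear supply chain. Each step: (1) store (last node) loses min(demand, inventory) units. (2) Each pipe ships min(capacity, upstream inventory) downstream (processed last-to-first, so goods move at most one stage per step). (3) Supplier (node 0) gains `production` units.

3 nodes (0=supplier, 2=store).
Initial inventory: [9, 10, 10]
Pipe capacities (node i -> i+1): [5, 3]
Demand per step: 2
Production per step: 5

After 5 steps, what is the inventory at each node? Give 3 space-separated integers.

Step 1: demand=2,sold=2 ship[1->2]=3 ship[0->1]=5 prod=5 -> inv=[9 12 11]
Step 2: demand=2,sold=2 ship[1->2]=3 ship[0->1]=5 prod=5 -> inv=[9 14 12]
Step 3: demand=2,sold=2 ship[1->2]=3 ship[0->1]=5 prod=5 -> inv=[9 16 13]
Step 4: demand=2,sold=2 ship[1->2]=3 ship[0->1]=5 prod=5 -> inv=[9 18 14]
Step 5: demand=2,sold=2 ship[1->2]=3 ship[0->1]=5 prod=5 -> inv=[9 20 15]

9 20 15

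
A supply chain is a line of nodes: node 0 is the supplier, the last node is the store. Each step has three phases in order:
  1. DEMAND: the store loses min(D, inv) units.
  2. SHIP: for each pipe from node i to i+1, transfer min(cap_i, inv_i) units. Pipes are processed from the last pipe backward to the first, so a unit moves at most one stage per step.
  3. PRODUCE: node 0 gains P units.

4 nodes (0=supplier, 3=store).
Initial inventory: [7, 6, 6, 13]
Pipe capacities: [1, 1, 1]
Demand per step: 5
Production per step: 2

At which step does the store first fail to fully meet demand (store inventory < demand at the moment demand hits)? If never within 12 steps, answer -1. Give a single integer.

Step 1: demand=5,sold=5 ship[2->3]=1 ship[1->2]=1 ship[0->1]=1 prod=2 -> [8 6 6 9]
Step 2: demand=5,sold=5 ship[2->3]=1 ship[1->2]=1 ship[0->1]=1 prod=2 -> [9 6 6 5]
Step 3: demand=5,sold=5 ship[2->3]=1 ship[1->2]=1 ship[0->1]=1 prod=2 -> [10 6 6 1]
Step 4: demand=5,sold=1 ship[2->3]=1 ship[1->2]=1 ship[0->1]=1 prod=2 -> [11 6 6 1]
Step 5: demand=5,sold=1 ship[2->3]=1 ship[1->2]=1 ship[0->1]=1 prod=2 -> [12 6 6 1]
Step 6: demand=5,sold=1 ship[2->3]=1 ship[1->2]=1 ship[0->1]=1 prod=2 -> [13 6 6 1]
Step 7: demand=5,sold=1 ship[2->3]=1 ship[1->2]=1 ship[0->1]=1 prod=2 -> [14 6 6 1]
Step 8: demand=5,sold=1 ship[2->3]=1 ship[1->2]=1 ship[0->1]=1 prod=2 -> [15 6 6 1]
Step 9: demand=5,sold=1 ship[2->3]=1 ship[1->2]=1 ship[0->1]=1 prod=2 -> [16 6 6 1]
Step 10: demand=5,sold=1 ship[2->3]=1 ship[1->2]=1 ship[0->1]=1 prod=2 -> [17 6 6 1]
Step 11: demand=5,sold=1 ship[2->3]=1 ship[1->2]=1 ship[0->1]=1 prod=2 -> [18 6 6 1]
Step 12: demand=5,sold=1 ship[2->3]=1 ship[1->2]=1 ship[0->1]=1 prod=2 -> [19 6 6 1]
First stockout at step 4

4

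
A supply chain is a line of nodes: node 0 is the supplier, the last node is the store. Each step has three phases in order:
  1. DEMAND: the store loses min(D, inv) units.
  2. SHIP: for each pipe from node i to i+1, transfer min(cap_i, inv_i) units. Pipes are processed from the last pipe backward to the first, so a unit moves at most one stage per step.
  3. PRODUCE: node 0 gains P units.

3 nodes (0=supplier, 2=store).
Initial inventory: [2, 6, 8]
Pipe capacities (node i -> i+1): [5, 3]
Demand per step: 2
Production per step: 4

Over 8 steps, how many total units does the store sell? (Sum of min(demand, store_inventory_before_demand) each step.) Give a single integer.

Answer: 16

Derivation:
Step 1: sold=2 (running total=2) -> [4 5 9]
Step 2: sold=2 (running total=4) -> [4 6 10]
Step 3: sold=2 (running total=6) -> [4 7 11]
Step 4: sold=2 (running total=8) -> [4 8 12]
Step 5: sold=2 (running total=10) -> [4 9 13]
Step 6: sold=2 (running total=12) -> [4 10 14]
Step 7: sold=2 (running total=14) -> [4 11 15]
Step 8: sold=2 (running total=16) -> [4 12 16]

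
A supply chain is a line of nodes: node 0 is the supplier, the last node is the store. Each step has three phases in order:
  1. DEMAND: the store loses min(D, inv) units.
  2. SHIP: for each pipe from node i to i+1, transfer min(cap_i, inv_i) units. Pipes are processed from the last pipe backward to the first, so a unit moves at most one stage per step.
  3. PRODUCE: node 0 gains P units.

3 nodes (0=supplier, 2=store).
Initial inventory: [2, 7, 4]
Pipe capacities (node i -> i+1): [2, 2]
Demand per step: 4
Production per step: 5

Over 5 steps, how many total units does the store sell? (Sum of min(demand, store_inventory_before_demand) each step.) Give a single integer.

Step 1: sold=4 (running total=4) -> [5 7 2]
Step 2: sold=2 (running total=6) -> [8 7 2]
Step 3: sold=2 (running total=8) -> [11 7 2]
Step 4: sold=2 (running total=10) -> [14 7 2]
Step 5: sold=2 (running total=12) -> [17 7 2]

Answer: 12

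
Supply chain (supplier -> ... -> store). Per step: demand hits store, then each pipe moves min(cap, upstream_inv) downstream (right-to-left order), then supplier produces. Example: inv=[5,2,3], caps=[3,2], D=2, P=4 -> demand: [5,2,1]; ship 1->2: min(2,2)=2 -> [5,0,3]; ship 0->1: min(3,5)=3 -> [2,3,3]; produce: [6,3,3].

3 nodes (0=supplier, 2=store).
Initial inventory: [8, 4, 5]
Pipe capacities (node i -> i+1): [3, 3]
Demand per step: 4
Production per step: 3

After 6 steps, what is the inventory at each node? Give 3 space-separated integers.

Step 1: demand=4,sold=4 ship[1->2]=3 ship[0->1]=3 prod=3 -> inv=[8 4 4]
Step 2: demand=4,sold=4 ship[1->2]=3 ship[0->1]=3 prod=3 -> inv=[8 4 3]
Step 3: demand=4,sold=3 ship[1->2]=3 ship[0->1]=3 prod=3 -> inv=[8 4 3]
Step 4: demand=4,sold=3 ship[1->2]=3 ship[0->1]=3 prod=3 -> inv=[8 4 3]
Step 5: demand=4,sold=3 ship[1->2]=3 ship[0->1]=3 prod=3 -> inv=[8 4 3]
Step 6: demand=4,sold=3 ship[1->2]=3 ship[0->1]=3 prod=3 -> inv=[8 4 3]

8 4 3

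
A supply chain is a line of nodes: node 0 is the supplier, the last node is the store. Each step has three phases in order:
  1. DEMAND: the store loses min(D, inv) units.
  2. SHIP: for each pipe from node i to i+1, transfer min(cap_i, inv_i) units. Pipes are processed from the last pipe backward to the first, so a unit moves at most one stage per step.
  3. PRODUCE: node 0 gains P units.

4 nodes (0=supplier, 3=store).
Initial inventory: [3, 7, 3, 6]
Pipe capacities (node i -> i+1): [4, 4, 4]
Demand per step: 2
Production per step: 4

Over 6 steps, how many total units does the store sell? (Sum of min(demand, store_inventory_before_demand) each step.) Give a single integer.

Answer: 12

Derivation:
Step 1: sold=2 (running total=2) -> [4 6 4 7]
Step 2: sold=2 (running total=4) -> [4 6 4 9]
Step 3: sold=2 (running total=6) -> [4 6 4 11]
Step 4: sold=2 (running total=8) -> [4 6 4 13]
Step 5: sold=2 (running total=10) -> [4 6 4 15]
Step 6: sold=2 (running total=12) -> [4 6 4 17]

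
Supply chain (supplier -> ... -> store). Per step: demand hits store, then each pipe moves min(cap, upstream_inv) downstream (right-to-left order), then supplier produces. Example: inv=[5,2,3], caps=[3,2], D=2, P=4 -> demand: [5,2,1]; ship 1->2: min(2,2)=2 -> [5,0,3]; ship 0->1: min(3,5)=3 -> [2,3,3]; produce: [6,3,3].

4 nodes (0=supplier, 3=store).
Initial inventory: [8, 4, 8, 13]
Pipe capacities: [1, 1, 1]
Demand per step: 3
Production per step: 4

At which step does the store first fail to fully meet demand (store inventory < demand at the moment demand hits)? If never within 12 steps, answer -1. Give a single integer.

Step 1: demand=3,sold=3 ship[2->3]=1 ship[1->2]=1 ship[0->1]=1 prod=4 -> [11 4 8 11]
Step 2: demand=3,sold=3 ship[2->3]=1 ship[1->2]=1 ship[0->1]=1 prod=4 -> [14 4 8 9]
Step 3: demand=3,sold=3 ship[2->3]=1 ship[1->2]=1 ship[0->1]=1 prod=4 -> [17 4 8 7]
Step 4: demand=3,sold=3 ship[2->3]=1 ship[1->2]=1 ship[0->1]=1 prod=4 -> [20 4 8 5]
Step 5: demand=3,sold=3 ship[2->3]=1 ship[1->2]=1 ship[0->1]=1 prod=4 -> [23 4 8 3]
Step 6: demand=3,sold=3 ship[2->3]=1 ship[1->2]=1 ship[0->1]=1 prod=4 -> [26 4 8 1]
Step 7: demand=3,sold=1 ship[2->3]=1 ship[1->2]=1 ship[0->1]=1 prod=4 -> [29 4 8 1]
Step 8: demand=3,sold=1 ship[2->3]=1 ship[1->2]=1 ship[0->1]=1 prod=4 -> [32 4 8 1]
Step 9: demand=3,sold=1 ship[2->3]=1 ship[1->2]=1 ship[0->1]=1 prod=4 -> [35 4 8 1]
Step 10: demand=3,sold=1 ship[2->3]=1 ship[1->2]=1 ship[0->1]=1 prod=4 -> [38 4 8 1]
Step 11: demand=3,sold=1 ship[2->3]=1 ship[1->2]=1 ship[0->1]=1 prod=4 -> [41 4 8 1]
Step 12: demand=3,sold=1 ship[2->3]=1 ship[1->2]=1 ship[0->1]=1 prod=4 -> [44 4 8 1]
First stockout at step 7

7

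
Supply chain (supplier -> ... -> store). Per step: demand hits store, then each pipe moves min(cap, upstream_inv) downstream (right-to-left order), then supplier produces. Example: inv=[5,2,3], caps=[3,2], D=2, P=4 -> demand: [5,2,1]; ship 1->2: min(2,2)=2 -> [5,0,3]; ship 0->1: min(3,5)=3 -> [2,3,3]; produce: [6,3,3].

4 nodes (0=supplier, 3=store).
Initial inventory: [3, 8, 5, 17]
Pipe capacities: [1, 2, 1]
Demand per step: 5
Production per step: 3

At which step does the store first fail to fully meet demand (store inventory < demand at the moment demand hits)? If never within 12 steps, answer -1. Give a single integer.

Step 1: demand=5,sold=5 ship[2->3]=1 ship[1->2]=2 ship[0->1]=1 prod=3 -> [5 7 6 13]
Step 2: demand=5,sold=5 ship[2->3]=1 ship[1->2]=2 ship[0->1]=1 prod=3 -> [7 6 7 9]
Step 3: demand=5,sold=5 ship[2->3]=1 ship[1->2]=2 ship[0->1]=1 prod=3 -> [9 5 8 5]
Step 4: demand=5,sold=5 ship[2->3]=1 ship[1->2]=2 ship[0->1]=1 prod=3 -> [11 4 9 1]
Step 5: demand=5,sold=1 ship[2->3]=1 ship[1->2]=2 ship[0->1]=1 prod=3 -> [13 3 10 1]
Step 6: demand=5,sold=1 ship[2->3]=1 ship[1->2]=2 ship[0->1]=1 prod=3 -> [15 2 11 1]
Step 7: demand=5,sold=1 ship[2->3]=1 ship[1->2]=2 ship[0->1]=1 prod=3 -> [17 1 12 1]
Step 8: demand=5,sold=1 ship[2->3]=1 ship[1->2]=1 ship[0->1]=1 prod=3 -> [19 1 12 1]
Step 9: demand=5,sold=1 ship[2->3]=1 ship[1->2]=1 ship[0->1]=1 prod=3 -> [21 1 12 1]
Step 10: demand=5,sold=1 ship[2->3]=1 ship[1->2]=1 ship[0->1]=1 prod=3 -> [23 1 12 1]
Step 11: demand=5,sold=1 ship[2->3]=1 ship[1->2]=1 ship[0->1]=1 prod=3 -> [25 1 12 1]
Step 12: demand=5,sold=1 ship[2->3]=1 ship[1->2]=1 ship[0->1]=1 prod=3 -> [27 1 12 1]
First stockout at step 5

5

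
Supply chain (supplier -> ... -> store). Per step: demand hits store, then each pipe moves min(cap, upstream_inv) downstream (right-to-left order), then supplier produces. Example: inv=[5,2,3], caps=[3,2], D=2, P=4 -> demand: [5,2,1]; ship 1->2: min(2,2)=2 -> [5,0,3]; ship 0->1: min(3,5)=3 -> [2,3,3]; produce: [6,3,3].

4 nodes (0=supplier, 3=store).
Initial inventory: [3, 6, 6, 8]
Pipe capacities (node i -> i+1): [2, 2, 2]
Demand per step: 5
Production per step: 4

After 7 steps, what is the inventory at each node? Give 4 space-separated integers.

Step 1: demand=5,sold=5 ship[2->3]=2 ship[1->2]=2 ship[0->1]=2 prod=4 -> inv=[5 6 6 5]
Step 2: demand=5,sold=5 ship[2->3]=2 ship[1->2]=2 ship[0->1]=2 prod=4 -> inv=[7 6 6 2]
Step 3: demand=5,sold=2 ship[2->3]=2 ship[1->2]=2 ship[0->1]=2 prod=4 -> inv=[9 6 6 2]
Step 4: demand=5,sold=2 ship[2->3]=2 ship[1->2]=2 ship[0->1]=2 prod=4 -> inv=[11 6 6 2]
Step 5: demand=5,sold=2 ship[2->3]=2 ship[1->2]=2 ship[0->1]=2 prod=4 -> inv=[13 6 6 2]
Step 6: demand=5,sold=2 ship[2->3]=2 ship[1->2]=2 ship[0->1]=2 prod=4 -> inv=[15 6 6 2]
Step 7: demand=5,sold=2 ship[2->3]=2 ship[1->2]=2 ship[0->1]=2 prod=4 -> inv=[17 6 6 2]

17 6 6 2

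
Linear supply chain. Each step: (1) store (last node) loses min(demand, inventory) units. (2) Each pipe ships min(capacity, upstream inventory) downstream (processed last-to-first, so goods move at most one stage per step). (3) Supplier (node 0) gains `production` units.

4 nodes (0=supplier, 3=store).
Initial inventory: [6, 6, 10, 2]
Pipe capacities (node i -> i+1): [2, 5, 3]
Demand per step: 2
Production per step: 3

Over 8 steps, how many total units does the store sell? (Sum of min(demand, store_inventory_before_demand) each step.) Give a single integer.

Answer: 16

Derivation:
Step 1: sold=2 (running total=2) -> [7 3 12 3]
Step 2: sold=2 (running total=4) -> [8 2 12 4]
Step 3: sold=2 (running total=6) -> [9 2 11 5]
Step 4: sold=2 (running total=8) -> [10 2 10 6]
Step 5: sold=2 (running total=10) -> [11 2 9 7]
Step 6: sold=2 (running total=12) -> [12 2 8 8]
Step 7: sold=2 (running total=14) -> [13 2 7 9]
Step 8: sold=2 (running total=16) -> [14 2 6 10]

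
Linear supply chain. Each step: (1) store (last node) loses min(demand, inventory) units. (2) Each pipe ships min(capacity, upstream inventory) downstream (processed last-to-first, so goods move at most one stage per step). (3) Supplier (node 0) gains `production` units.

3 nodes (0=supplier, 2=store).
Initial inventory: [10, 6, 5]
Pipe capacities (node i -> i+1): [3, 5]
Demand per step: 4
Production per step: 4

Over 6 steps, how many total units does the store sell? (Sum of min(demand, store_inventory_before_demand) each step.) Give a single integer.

Answer: 23

Derivation:
Step 1: sold=4 (running total=4) -> [11 4 6]
Step 2: sold=4 (running total=8) -> [12 3 6]
Step 3: sold=4 (running total=12) -> [13 3 5]
Step 4: sold=4 (running total=16) -> [14 3 4]
Step 5: sold=4 (running total=20) -> [15 3 3]
Step 6: sold=3 (running total=23) -> [16 3 3]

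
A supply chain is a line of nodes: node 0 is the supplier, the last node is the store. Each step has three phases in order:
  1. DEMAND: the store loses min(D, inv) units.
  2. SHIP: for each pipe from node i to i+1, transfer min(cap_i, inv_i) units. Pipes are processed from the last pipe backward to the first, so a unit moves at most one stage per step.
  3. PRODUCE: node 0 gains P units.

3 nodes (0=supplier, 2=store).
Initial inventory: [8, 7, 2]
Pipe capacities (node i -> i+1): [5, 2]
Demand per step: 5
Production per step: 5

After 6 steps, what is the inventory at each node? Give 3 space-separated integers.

Step 1: demand=5,sold=2 ship[1->2]=2 ship[0->1]=5 prod=5 -> inv=[8 10 2]
Step 2: demand=5,sold=2 ship[1->2]=2 ship[0->1]=5 prod=5 -> inv=[8 13 2]
Step 3: demand=5,sold=2 ship[1->2]=2 ship[0->1]=5 prod=5 -> inv=[8 16 2]
Step 4: demand=5,sold=2 ship[1->2]=2 ship[0->1]=5 prod=5 -> inv=[8 19 2]
Step 5: demand=5,sold=2 ship[1->2]=2 ship[0->1]=5 prod=5 -> inv=[8 22 2]
Step 6: demand=5,sold=2 ship[1->2]=2 ship[0->1]=5 prod=5 -> inv=[8 25 2]

8 25 2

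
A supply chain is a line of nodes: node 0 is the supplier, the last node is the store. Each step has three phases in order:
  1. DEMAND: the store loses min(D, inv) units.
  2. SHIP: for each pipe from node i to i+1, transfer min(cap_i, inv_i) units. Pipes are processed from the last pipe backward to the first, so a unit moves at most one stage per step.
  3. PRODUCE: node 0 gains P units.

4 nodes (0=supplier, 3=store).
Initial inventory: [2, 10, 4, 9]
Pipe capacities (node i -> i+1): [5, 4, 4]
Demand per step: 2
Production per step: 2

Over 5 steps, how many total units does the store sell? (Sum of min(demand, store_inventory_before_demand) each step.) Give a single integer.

Step 1: sold=2 (running total=2) -> [2 8 4 11]
Step 2: sold=2 (running total=4) -> [2 6 4 13]
Step 3: sold=2 (running total=6) -> [2 4 4 15]
Step 4: sold=2 (running total=8) -> [2 2 4 17]
Step 5: sold=2 (running total=10) -> [2 2 2 19]

Answer: 10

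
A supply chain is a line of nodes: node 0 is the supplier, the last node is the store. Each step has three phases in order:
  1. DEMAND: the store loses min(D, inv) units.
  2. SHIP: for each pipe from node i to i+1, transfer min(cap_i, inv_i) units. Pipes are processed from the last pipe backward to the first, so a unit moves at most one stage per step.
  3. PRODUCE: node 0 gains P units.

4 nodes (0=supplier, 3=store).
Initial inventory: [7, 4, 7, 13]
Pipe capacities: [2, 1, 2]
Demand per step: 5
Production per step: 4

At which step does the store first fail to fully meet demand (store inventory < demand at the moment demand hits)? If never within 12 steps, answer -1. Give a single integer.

Step 1: demand=5,sold=5 ship[2->3]=2 ship[1->2]=1 ship[0->1]=2 prod=4 -> [9 5 6 10]
Step 2: demand=5,sold=5 ship[2->3]=2 ship[1->2]=1 ship[0->1]=2 prod=4 -> [11 6 5 7]
Step 3: demand=5,sold=5 ship[2->3]=2 ship[1->2]=1 ship[0->1]=2 prod=4 -> [13 7 4 4]
Step 4: demand=5,sold=4 ship[2->3]=2 ship[1->2]=1 ship[0->1]=2 prod=4 -> [15 8 3 2]
Step 5: demand=5,sold=2 ship[2->3]=2 ship[1->2]=1 ship[0->1]=2 prod=4 -> [17 9 2 2]
Step 6: demand=5,sold=2 ship[2->3]=2 ship[1->2]=1 ship[0->1]=2 prod=4 -> [19 10 1 2]
Step 7: demand=5,sold=2 ship[2->3]=1 ship[1->2]=1 ship[0->1]=2 prod=4 -> [21 11 1 1]
Step 8: demand=5,sold=1 ship[2->3]=1 ship[1->2]=1 ship[0->1]=2 prod=4 -> [23 12 1 1]
Step 9: demand=5,sold=1 ship[2->3]=1 ship[1->2]=1 ship[0->1]=2 prod=4 -> [25 13 1 1]
Step 10: demand=5,sold=1 ship[2->3]=1 ship[1->2]=1 ship[0->1]=2 prod=4 -> [27 14 1 1]
Step 11: demand=5,sold=1 ship[2->3]=1 ship[1->2]=1 ship[0->1]=2 prod=4 -> [29 15 1 1]
Step 12: demand=5,sold=1 ship[2->3]=1 ship[1->2]=1 ship[0->1]=2 prod=4 -> [31 16 1 1]
First stockout at step 4

4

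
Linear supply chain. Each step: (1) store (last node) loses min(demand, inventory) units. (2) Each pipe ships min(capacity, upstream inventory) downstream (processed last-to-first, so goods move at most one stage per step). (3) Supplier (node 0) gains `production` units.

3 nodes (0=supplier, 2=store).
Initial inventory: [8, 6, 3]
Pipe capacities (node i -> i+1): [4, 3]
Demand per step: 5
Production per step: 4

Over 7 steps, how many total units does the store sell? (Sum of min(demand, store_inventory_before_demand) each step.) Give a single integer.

Answer: 21

Derivation:
Step 1: sold=3 (running total=3) -> [8 7 3]
Step 2: sold=3 (running total=6) -> [8 8 3]
Step 3: sold=3 (running total=9) -> [8 9 3]
Step 4: sold=3 (running total=12) -> [8 10 3]
Step 5: sold=3 (running total=15) -> [8 11 3]
Step 6: sold=3 (running total=18) -> [8 12 3]
Step 7: sold=3 (running total=21) -> [8 13 3]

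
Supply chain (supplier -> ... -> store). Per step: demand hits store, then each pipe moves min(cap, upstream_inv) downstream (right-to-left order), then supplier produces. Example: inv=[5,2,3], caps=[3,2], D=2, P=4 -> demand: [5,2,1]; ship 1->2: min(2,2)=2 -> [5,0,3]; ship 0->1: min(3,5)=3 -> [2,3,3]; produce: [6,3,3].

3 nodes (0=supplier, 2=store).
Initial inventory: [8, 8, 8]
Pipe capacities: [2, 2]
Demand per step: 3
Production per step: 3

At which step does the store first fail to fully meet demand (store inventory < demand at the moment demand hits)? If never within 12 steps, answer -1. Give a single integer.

Step 1: demand=3,sold=3 ship[1->2]=2 ship[0->1]=2 prod=3 -> [9 8 7]
Step 2: demand=3,sold=3 ship[1->2]=2 ship[0->1]=2 prod=3 -> [10 8 6]
Step 3: demand=3,sold=3 ship[1->2]=2 ship[0->1]=2 prod=3 -> [11 8 5]
Step 4: demand=3,sold=3 ship[1->2]=2 ship[0->1]=2 prod=3 -> [12 8 4]
Step 5: demand=3,sold=3 ship[1->2]=2 ship[0->1]=2 prod=3 -> [13 8 3]
Step 6: demand=3,sold=3 ship[1->2]=2 ship[0->1]=2 prod=3 -> [14 8 2]
Step 7: demand=3,sold=2 ship[1->2]=2 ship[0->1]=2 prod=3 -> [15 8 2]
Step 8: demand=3,sold=2 ship[1->2]=2 ship[0->1]=2 prod=3 -> [16 8 2]
Step 9: demand=3,sold=2 ship[1->2]=2 ship[0->1]=2 prod=3 -> [17 8 2]
Step 10: demand=3,sold=2 ship[1->2]=2 ship[0->1]=2 prod=3 -> [18 8 2]
Step 11: demand=3,sold=2 ship[1->2]=2 ship[0->1]=2 prod=3 -> [19 8 2]
Step 12: demand=3,sold=2 ship[1->2]=2 ship[0->1]=2 prod=3 -> [20 8 2]
First stockout at step 7

7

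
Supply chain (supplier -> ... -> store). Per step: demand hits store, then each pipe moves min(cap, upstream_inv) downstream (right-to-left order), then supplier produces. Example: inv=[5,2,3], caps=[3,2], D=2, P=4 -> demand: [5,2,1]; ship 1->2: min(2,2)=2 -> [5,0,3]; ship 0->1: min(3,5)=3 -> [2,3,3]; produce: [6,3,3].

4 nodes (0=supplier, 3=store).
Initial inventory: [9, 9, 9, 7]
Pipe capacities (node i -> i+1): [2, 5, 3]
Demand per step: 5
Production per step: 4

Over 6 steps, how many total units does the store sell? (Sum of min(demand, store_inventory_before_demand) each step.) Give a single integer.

Answer: 22

Derivation:
Step 1: sold=5 (running total=5) -> [11 6 11 5]
Step 2: sold=5 (running total=10) -> [13 3 13 3]
Step 3: sold=3 (running total=13) -> [15 2 13 3]
Step 4: sold=3 (running total=16) -> [17 2 12 3]
Step 5: sold=3 (running total=19) -> [19 2 11 3]
Step 6: sold=3 (running total=22) -> [21 2 10 3]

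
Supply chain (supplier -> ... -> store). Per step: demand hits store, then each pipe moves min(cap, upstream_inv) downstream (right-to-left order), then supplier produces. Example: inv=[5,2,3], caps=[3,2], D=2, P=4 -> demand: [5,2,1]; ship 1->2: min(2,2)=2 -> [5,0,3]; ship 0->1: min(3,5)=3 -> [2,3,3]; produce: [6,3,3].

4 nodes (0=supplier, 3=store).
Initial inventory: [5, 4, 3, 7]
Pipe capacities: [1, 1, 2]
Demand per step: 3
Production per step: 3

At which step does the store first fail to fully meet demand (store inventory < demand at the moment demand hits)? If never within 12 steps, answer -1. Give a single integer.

Step 1: demand=3,sold=3 ship[2->3]=2 ship[1->2]=1 ship[0->1]=1 prod=3 -> [7 4 2 6]
Step 2: demand=3,sold=3 ship[2->3]=2 ship[1->2]=1 ship[0->1]=1 prod=3 -> [9 4 1 5]
Step 3: demand=3,sold=3 ship[2->3]=1 ship[1->2]=1 ship[0->1]=1 prod=3 -> [11 4 1 3]
Step 4: demand=3,sold=3 ship[2->3]=1 ship[1->2]=1 ship[0->1]=1 prod=3 -> [13 4 1 1]
Step 5: demand=3,sold=1 ship[2->3]=1 ship[1->2]=1 ship[0->1]=1 prod=3 -> [15 4 1 1]
Step 6: demand=3,sold=1 ship[2->3]=1 ship[1->2]=1 ship[0->1]=1 prod=3 -> [17 4 1 1]
Step 7: demand=3,sold=1 ship[2->3]=1 ship[1->2]=1 ship[0->1]=1 prod=3 -> [19 4 1 1]
Step 8: demand=3,sold=1 ship[2->3]=1 ship[1->2]=1 ship[0->1]=1 prod=3 -> [21 4 1 1]
Step 9: demand=3,sold=1 ship[2->3]=1 ship[1->2]=1 ship[0->1]=1 prod=3 -> [23 4 1 1]
Step 10: demand=3,sold=1 ship[2->3]=1 ship[1->2]=1 ship[0->1]=1 prod=3 -> [25 4 1 1]
Step 11: demand=3,sold=1 ship[2->3]=1 ship[1->2]=1 ship[0->1]=1 prod=3 -> [27 4 1 1]
Step 12: demand=3,sold=1 ship[2->3]=1 ship[1->2]=1 ship[0->1]=1 prod=3 -> [29 4 1 1]
First stockout at step 5

5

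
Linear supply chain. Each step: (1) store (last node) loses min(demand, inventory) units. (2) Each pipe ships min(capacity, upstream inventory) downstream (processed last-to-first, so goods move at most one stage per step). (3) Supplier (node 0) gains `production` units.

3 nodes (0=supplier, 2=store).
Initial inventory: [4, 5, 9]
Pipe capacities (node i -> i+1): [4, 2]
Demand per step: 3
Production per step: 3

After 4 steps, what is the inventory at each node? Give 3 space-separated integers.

Step 1: demand=3,sold=3 ship[1->2]=2 ship[0->1]=4 prod=3 -> inv=[3 7 8]
Step 2: demand=3,sold=3 ship[1->2]=2 ship[0->1]=3 prod=3 -> inv=[3 8 7]
Step 3: demand=3,sold=3 ship[1->2]=2 ship[0->1]=3 prod=3 -> inv=[3 9 6]
Step 4: demand=3,sold=3 ship[1->2]=2 ship[0->1]=3 prod=3 -> inv=[3 10 5]

3 10 5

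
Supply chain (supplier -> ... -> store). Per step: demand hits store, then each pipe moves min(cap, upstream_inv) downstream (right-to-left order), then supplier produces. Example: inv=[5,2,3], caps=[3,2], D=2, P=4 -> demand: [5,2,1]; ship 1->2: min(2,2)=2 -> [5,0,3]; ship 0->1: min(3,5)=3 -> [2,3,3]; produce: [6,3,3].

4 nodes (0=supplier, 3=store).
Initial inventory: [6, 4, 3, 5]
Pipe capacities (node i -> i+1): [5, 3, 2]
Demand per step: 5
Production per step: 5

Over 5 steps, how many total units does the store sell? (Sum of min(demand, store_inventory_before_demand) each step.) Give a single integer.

Step 1: sold=5 (running total=5) -> [6 6 4 2]
Step 2: sold=2 (running total=7) -> [6 8 5 2]
Step 3: sold=2 (running total=9) -> [6 10 6 2]
Step 4: sold=2 (running total=11) -> [6 12 7 2]
Step 5: sold=2 (running total=13) -> [6 14 8 2]

Answer: 13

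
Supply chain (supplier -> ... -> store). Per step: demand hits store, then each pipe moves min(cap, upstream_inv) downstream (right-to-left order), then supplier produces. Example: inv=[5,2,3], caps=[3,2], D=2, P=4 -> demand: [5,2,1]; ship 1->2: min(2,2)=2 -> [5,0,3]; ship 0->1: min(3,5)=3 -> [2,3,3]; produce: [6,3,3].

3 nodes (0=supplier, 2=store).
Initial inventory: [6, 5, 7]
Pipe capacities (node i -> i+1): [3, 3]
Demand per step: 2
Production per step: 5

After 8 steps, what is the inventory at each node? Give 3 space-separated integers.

Step 1: demand=2,sold=2 ship[1->2]=3 ship[0->1]=3 prod=5 -> inv=[8 5 8]
Step 2: demand=2,sold=2 ship[1->2]=3 ship[0->1]=3 prod=5 -> inv=[10 5 9]
Step 3: demand=2,sold=2 ship[1->2]=3 ship[0->1]=3 prod=5 -> inv=[12 5 10]
Step 4: demand=2,sold=2 ship[1->2]=3 ship[0->1]=3 prod=5 -> inv=[14 5 11]
Step 5: demand=2,sold=2 ship[1->2]=3 ship[0->1]=3 prod=5 -> inv=[16 5 12]
Step 6: demand=2,sold=2 ship[1->2]=3 ship[0->1]=3 prod=5 -> inv=[18 5 13]
Step 7: demand=2,sold=2 ship[1->2]=3 ship[0->1]=3 prod=5 -> inv=[20 5 14]
Step 8: demand=2,sold=2 ship[1->2]=3 ship[0->1]=3 prod=5 -> inv=[22 5 15]

22 5 15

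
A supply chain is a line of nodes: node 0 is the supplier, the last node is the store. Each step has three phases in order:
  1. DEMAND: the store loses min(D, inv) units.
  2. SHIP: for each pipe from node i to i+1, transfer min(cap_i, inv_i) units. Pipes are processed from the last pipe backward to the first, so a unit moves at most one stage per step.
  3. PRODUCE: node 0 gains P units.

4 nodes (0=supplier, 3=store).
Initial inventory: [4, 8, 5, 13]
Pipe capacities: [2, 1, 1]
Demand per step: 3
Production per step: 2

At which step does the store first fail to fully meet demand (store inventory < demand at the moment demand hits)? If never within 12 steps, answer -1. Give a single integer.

Step 1: demand=3,sold=3 ship[2->3]=1 ship[1->2]=1 ship[0->1]=2 prod=2 -> [4 9 5 11]
Step 2: demand=3,sold=3 ship[2->3]=1 ship[1->2]=1 ship[0->1]=2 prod=2 -> [4 10 5 9]
Step 3: demand=3,sold=3 ship[2->3]=1 ship[1->2]=1 ship[0->1]=2 prod=2 -> [4 11 5 7]
Step 4: demand=3,sold=3 ship[2->3]=1 ship[1->2]=1 ship[0->1]=2 prod=2 -> [4 12 5 5]
Step 5: demand=3,sold=3 ship[2->3]=1 ship[1->2]=1 ship[0->1]=2 prod=2 -> [4 13 5 3]
Step 6: demand=3,sold=3 ship[2->3]=1 ship[1->2]=1 ship[0->1]=2 prod=2 -> [4 14 5 1]
Step 7: demand=3,sold=1 ship[2->3]=1 ship[1->2]=1 ship[0->1]=2 prod=2 -> [4 15 5 1]
Step 8: demand=3,sold=1 ship[2->3]=1 ship[1->2]=1 ship[0->1]=2 prod=2 -> [4 16 5 1]
Step 9: demand=3,sold=1 ship[2->3]=1 ship[1->2]=1 ship[0->1]=2 prod=2 -> [4 17 5 1]
Step 10: demand=3,sold=1 ship[2->3]=1 ship[1->2]=1 ship[0->1]=2 prod=2 -> [4 18 5 1]
Step 11: demand=3,sold=1 ship[2->3]=1 ship[1->2]=1 ship[0->1]=2 prod=2 -> [4 19 5 1]
Step 12: demand=3,sold=1 ship[2->3]=1 ship[1->2]=1 ship[0->1]=2 prod=2 -> [4 20 5 1]
First stockout at step 7

7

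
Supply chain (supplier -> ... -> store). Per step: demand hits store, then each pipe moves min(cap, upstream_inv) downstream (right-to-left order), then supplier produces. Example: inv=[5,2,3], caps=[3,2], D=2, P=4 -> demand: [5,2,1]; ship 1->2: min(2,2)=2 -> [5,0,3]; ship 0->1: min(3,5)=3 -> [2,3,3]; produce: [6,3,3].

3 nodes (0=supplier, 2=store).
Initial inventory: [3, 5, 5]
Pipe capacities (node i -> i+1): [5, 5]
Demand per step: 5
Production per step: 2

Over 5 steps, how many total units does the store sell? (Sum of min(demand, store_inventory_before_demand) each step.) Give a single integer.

Step 1: sold=5 (running total=5) -> [2 3 5]
Step 2: sold=5 (running total=10) -> [2 2 3]
Step 3: sold=3 (running total=13) -> [2 2 2]
Step 4: sold=2 (running total=15) -> [2 2 2]
Step 5: sold=2 (running total=17) -> [2 2 2]

Answer: 17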